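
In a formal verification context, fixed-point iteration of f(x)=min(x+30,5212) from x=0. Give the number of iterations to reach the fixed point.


Step 1: x=0, cap=5212, increment=30
Step 2: x grows by 30 each step until capped at 5212; fixed point is x=5212
Step 3: iterations = ceil(5212/30) = 174

174


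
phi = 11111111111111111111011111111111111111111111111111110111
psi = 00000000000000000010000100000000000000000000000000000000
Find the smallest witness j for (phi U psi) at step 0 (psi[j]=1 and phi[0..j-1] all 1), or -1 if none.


(phi U psi) at 0: need smallest j with psi[j]=1 and phi[i]=1 for all i in [0,j).
Scan from step 0:
  step 0: phi=1, psi=0 -> continue
  step 1: phi=1, psi=0 -> continue
  step 2: phi=1, psi=0 -> continue
  step 3: phi=1, psi=0 -> continue
  step 18: psi=1 and phi held for [0,18) -> witness found
Witness step = 18

18


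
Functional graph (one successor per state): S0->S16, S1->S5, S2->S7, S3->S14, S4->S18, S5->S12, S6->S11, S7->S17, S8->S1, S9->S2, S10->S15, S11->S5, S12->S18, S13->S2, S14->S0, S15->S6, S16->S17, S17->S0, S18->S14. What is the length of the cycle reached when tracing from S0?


Trace from S0 until a state repeats:
  S0 -> S16 -> S17 -> S0
S0 first seen at step 0, revisited at step 3.
Cycle length = 3 - 0 = 3

3


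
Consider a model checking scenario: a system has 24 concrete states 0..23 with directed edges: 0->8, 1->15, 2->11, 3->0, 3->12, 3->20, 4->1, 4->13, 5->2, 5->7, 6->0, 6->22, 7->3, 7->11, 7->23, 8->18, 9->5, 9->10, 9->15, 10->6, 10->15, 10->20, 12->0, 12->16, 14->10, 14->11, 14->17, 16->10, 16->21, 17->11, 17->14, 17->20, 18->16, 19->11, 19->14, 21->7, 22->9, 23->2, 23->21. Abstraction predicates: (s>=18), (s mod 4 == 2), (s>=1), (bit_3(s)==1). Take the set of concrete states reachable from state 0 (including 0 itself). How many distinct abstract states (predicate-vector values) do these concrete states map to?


BFS from 0:
Concrete reachable: {0, 2, 3, 5, 6, 7, 8, 9, 10, 11, 12, 15, 16, 18, 20, 21, 22, 23}
Abstract via predicates (s>=18), (s mod 4 == 2), (s>=1), (bit_3(s)==1):
  (0,0,0,0) <- {0}
  (0,0,1,0) <- {3, 5, 7, 16}
  (0,0,1,1) <- {8, 9, 11, 12, 15}
  (0,1,1,0) <- {2, 6}
  (0,1,1,1) <- {10}
  (1,0,1,0) <- {20, 21, 23}
  (1,1,1,0) <- {18, 22}
Distinct abstract states = 7

7


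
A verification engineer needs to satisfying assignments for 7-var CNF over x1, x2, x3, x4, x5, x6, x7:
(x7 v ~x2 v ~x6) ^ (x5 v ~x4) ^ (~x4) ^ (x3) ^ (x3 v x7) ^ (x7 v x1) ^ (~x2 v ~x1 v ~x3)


CNF with 7 clauses over 7 vars (128 assignments).
An assignment satisfies CNF iff every clause has >=1 true literal.
Check each row (bits = x1,x2,x3,x4,x5,x6,x7; clause T/F shown):
  row 0 [0000000]: clauses=TTTFFFT -> 0
  row 1 [0000001]: clauses=TTTFTTT -> 0
  row 2 [0000010]: clauses=TTTFFFT -> 0
  row 3 [0000011]: clauses=TTTFTTT -> 0
  row 4 [0000100]: clauses=TTTFFFT -> 0
  (every remaining row is evaluated the same way; all 128 results are listed next)
Full result column, 8 rows per line (x1,x2,x3,x4 fixed per line; x5,x6,x7 runs 000..111 left to right):
  rows 0-7 [x1,x2,x3,x4=0000]: 00000000  (ones: 0)
  rows 8-15 [x1,x2,x3,x4=0001]: 00000000  (ones: 0)
  rows 16-23 [x1,x2,x3,x4=0010]: 01010101  (ones: 4)
  rows 24-31 [x1,x2,x3,x4=0011]: 00000000  (ones: 0)
  rows 32-39 [x1,x2,x3,x4=0100]: 00000000  (ones: 0)
  rows 40-47 [x1,x2,x3,x4=0101]: 00000000  (ones: 0)
  rows 48-55 [x1,x2,x3,x4=0110]: 01010101  (ones: 4)
  rows 56-63 [x1,x2,x3,x4=0111]: 00000000  (ones: 0)
  rows 64-71 [x1,x2,x3,x4=1000]: 00000000  (ones: 0)
  rows 72-79 [x1,x2,x3,x4=1001]: 00000000  (ones: 0)
  rows 80-87 [x1,x2,x3,x4=1010]: 11111111  (ones: 8)
  rows 88-95 [x1,x2,x3,x4=1011]: 00000000  (ones: 0)
  rows 96-103 [x1,x2,x3,x4=1100]: 00000000  (ones: 0)
  rows 104-111 [x1,x2,x3,x4=1101]: 00000000  (ones: 0)
  rows 112-119 [x1,x2,x3,x4=1110]: 00000000  (ones: 0)
  rows 120-127 [x1,x2,x3,x4=1111]: 00000000  (ones: 0)
Satisfying assignments = 0+0+4+0+0+0+4+0+0+0+8+0+0+0+0+0 = 16

16


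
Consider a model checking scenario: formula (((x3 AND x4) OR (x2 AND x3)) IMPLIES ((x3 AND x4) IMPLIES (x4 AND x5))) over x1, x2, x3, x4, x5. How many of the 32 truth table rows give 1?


Formula: (((x3 AND x4) OR (x2 AND x3)) IMPLIES ((x3 AND x4) IMPLIES (x4 AND x5))) over 5 vars (32 rows)
Evaluate each row (x1, x2, x3, x4, x5 as bits, MSB first):
  row 0 [00000]: (((0 AND 0) OR (0 AND 0)) IMPLIES ((0 AND 0) IMPLIES (0 AND 0))) -> 1
  row 1 [00001]: (((0 AND 0) OR (0 AND 0)) IMPLIES ((0 AND 0) IMPLIES (0 AND 1))) -> 1
  row 2 [00010]: (((0 AND 1) OR (0 AND 0)) IMPLIES ((0 AND 1) IMPLIES (1 AND 0))) -> 1
  row 3 [00011]: (((0 AND 1) OR (0 AND 0)) IMPLIES ((0 AND 1) IMPLIES (1 AND 1))) -> 1
  row 4 [00100]: (((1 AND 0) OR (0 AND 1)) IMPLIES ((1 AND 0) IMPLIES (0 AND 0))) -> 1
  row 5 [00101]: (((1 AND 0) OR (0 AND 1)) IMPLIES ((1 AND 0) IMPLIES (0 AND 1))) -> 1
  row 6 [00110]: (((1 AND 1) OR (0 AND 1)) IMPLIES ((1 AND 1) IMPLIES (1 AND 0))) -> 0
  row 7 [00111]: (((1 AND 1) OR (0 AND 1)) IMPLIES ((1 AND 1) IMPLIES (1 AND 1))) -> 1
  row 8 [01000]: (((0 AND 0) OR (1 AND 0)) IMPLIES ((0 AND 0) IMPLIES (0 AND 0))) -> 1
  row 9 [01001]: (((0 AND 0) OR (1 AND 0)) IMPLIES ((0 AND 0) IMPLIES (0 AND 1))) -> 1
  row 10 [01010]: (((0 AND 1) OR (1 AND 0)) IMPLIES ((0 AND 1) IMPLIES (1 AND 0))) -> 1
  row 11 [01011]: (((0 AND 1) OR (1 AND 0)) IMPLIES ((0 AND 1) IMPLIES (1 AND 1))) -> 1
  row 12 [01100]: (((1 AND 0) OR (1 AND 1)) IMPLIES ((1 AND 0) IMPLIES (0 AND 0))) -> 1
  row 13 [01101]: (((1 AND 0) OR (1 AND 1)) IMPLIES ((1 AND 0) IMPLIES (0 AND 1))) -> 1
  row 14 [01110]: (((1 AND 1) OR (1 AND 1)) IMPLIES ((1 AND 1) IMPLIES (1 AND 0))) -> 0
  row 15 [01111]: (((1 AND 1) OR (1 AND 1)) IMPLIES ((1 AND 1) IMPLIES (1 AND 1))) -> 1
  row 16 [10000]: (((0 AND 0) OR (0 AND 0)) IMPLIES ((0 AND 0) IMPLIES (0 AND 0))) -> 1
  row 17 [10001]: (((0 AND 0) OR (0 AND 0)) IMPLIES ((0 AND 0) IMPLIES (0 AND 1))) -> 1
  row 18 [10010]: (((0 AND 1) OR (0 AND 0)) IMPLIES ((0 AND 1) IMPLIES (1 AND 0))) -> 1
  row 19 [10011]: (((0 AND 1) OR (0 AND 0)) IMPLIES ((0 AND 1) IMPLIES (1 AND 1))) -> 1
  row 20 [10100]: (((1 AND 0) OR (0 AND 1)) IMPLIES ((1 AND 0) IMPLIES (0 AND 0))) -> 1
  row 21 [10101]: (((1 AND 0) OR (0 AND 1)) IMPLIES ((1 AND 0) IMPLIES (0 AND 1))) -> 1
  row 22 [10110]: (((1 AND 1) OR (0 AND 1)) IMPLIES ((1 AND 1) IMPLIES (1 AND 0))) -> 0
  row 23 [10111]: (((1 AND 1) OR (0 AND 1)) IMPLIES ((1 AND 1) IMPLIES (1 AND 1))) -> 1
  row 24 [11000]: (((0 AND 0) OR (1 AND 0)) IMPLIES ((0 AND 0) IMPLIES (0 AND 0))) -> 1
  row 25 [11001]: (((0 AND 0) OR (1 AND 0)) IMPLIES ((0 AND 0) IMPLIES (0 AND 1))) -> 1
  row 26 [11010]: (((0 AND 1) OR (1 AND 0)) IMPLIES ((0 AND 1) IMPLIES (1 AND 0))) -> 1
  row 27 [11011]: (((0 AND 1) OR (1 AND 0)) IMPLIES ((0 AND 1) IMPLIES (1 AND 1))) -> 1
  row 28 [11100]: (((1 AND 0) OR (1 AND 1)) IMPLIES ((1 AND 0) IMPLIES (0 AND 0))) -> 1
  row 29 [11101]: (((1 AND 0) OR (1 AND 1)) IMPLIES ((1 AND 0) IMPLIES (0 AND 1))) -> 1
  row 30 [11110]: (((1 AND 1) OR (1 AND 1)) IMPLIES ((1 AND 1) IMPLIES (1 AND 0))) -> 0
  row 31 [11111]: (((1 AND 1) OR (1 AND 1)) IMPLIES ((1 AND 1) IMPLIES (1 AND 1))) -> 1
Full result column, 8 rows per line (x1,x2 fixed per line; x3,x4,x5 runs 000..111 left to right):
  rows 0-7 [x1,x2=00]: 11111101  (ones: 7)
  rows 8-15 [x1,x2=01]: 11111101  (ones: 7)
  rows 16-23 [x1,x2=10]: 11111101  (ones: 7)
  rows 24-31 [x1,x2=11]: 11111101  (ones: 7)
Count of 1-rows = 7+7+7+7 = 28

28


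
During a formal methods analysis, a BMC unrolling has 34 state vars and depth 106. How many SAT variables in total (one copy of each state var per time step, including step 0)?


BMC unrolls to depth k, creating one copy of each state var for steps 0..k.
Step count = 106 + 1 = 107 (steps 0 through 106)
Vars per step = 34
Total = 34 * 107 = 3638

3638


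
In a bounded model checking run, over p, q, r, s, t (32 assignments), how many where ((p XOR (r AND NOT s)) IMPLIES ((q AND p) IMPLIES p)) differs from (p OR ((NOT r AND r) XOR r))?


F1 = ((p XOR (r AND NOT s)) IMPLIES ((q AND p) IMPLIES p))
F2 = (p OR ((NOT r AND r) XOR r))
Evaluate both on each of 32 rows (bits = p,q,r,s,t):
  row 0 [00000]: F1=1 F2=0 (differ) -> 1
  row 1 [00001]: F1=1 F2=0 (differ) -> 1
  row 2 [00010]: F1=1 F2=0 (differ) -> 1
  row 3 [00011]: F1=1 F2=0 (differ) -> 1
  row 4 [00100]: F1=1 F2=1 -> 0
  row 5 [00101]: F1=1 F2=1 -> 0
  row 6 [00110]: F1=1 F2=1 -> 0
  row 7 [00111]: F1=1 F2=1 -> 0
  row 8 [01000]: F1=1 F2=0 (differ) -> 1
  row 9 [01001]: F1=1 F2=0 (differ) -> 1
  row 10 [01010]: F1=1 F2=0 (differ) -> 1
  row 11 [01011]: F1=1 F2=0 (differ) -> 1
  row 12 [01100]: F1=1 F2=1 -> 0
  row 13 [01101]: F1=1 F2=1 -> 0
  row 14 [01110]: F1=1 F2=1 -> 0
  row 15 [01111]: F1=1 F2=1 -> 0
  row 16 [10000]: F1=1 F2=1 -> 0
  row 17 [10001]: F1=1 F2=1 -> 0
  row 18 [10010]: F1=1 F2=1 -> 0
  row 19 [10011]: F1=1 F2=1 -> 0
  row 20 [10100]: F1=1 F2=1 -> 0
  row 21 [10101]: F1=1 F2=1 -> 0
  row 22 [10110]: F1=1 F2=1 -> 0
  row 23 [10111]: F1=1 F2=1 -> 0
  row 24 [11000]: F1=1 F2=1 -> 0
  row 25 [11001]: F1=1 F2=1 -> 0
  row 26 [11010]: F1=1 F2=1 -> 0
  row 27 [11011]: F1=1 F2=1 -> 0
  row 28 [11100]: F1=1 F2=1 -> 0
  row 29 [11101]: F1=1 F2=1 -> 0
  row 30 [11110]: F1=1 F2=1 -> 0
  row 31 [11111]: F1=1 F2=1 -> 0
Full result column, 8 rows per line (p,q fixed per line; r,s,t runs 000..111 left to right):
  rows 0-7 [p,q=00]: 11110000  (ones: 4)
  rows 8-15 [p,q=01]: 11110000  (ones: 4)
  rows 16-23 [p,q=10]: 00000000  (ones: 0)
  rows 24-31 [p,q=11]: 00000000  (ones: 0)
Disagreements = 4+4+0+0 = 8

8


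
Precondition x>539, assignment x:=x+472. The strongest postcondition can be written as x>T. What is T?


Formula: sp(P, x:=E) = exists old_x. (x = E[old_x/x]) AND P[old_x/x] (old_x is the value of x before the assignment; eliminate old_x by solving x = E[old_x/x] for old_x)
Step 1: Precondition P: x>539, i.e. old_x > 539
Step 2: Assignment gives x = old_x + 472, so old_x = x - 472
Step 3: Substitute into P: x - 472 > 539
Step 4: Simplify: x > 539+472 = 1011

1011


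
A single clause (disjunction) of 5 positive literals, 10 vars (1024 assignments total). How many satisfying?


Step 1: Total=2^10=1024
Step 2: Unsat when all 5 false: 2^5=32
Step 3: Sat=1024-32=992

992


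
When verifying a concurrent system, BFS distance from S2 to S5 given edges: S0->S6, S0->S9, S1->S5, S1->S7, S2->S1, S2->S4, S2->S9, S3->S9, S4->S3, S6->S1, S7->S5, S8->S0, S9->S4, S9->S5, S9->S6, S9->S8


BFS layer-by-layer from S2:
  dist 0: {S2}
  dist 1: {S1, S4, S9}
  dist 2: {S3, S5, S6, S7, S8}
  -> S5 reached at distance 2
Shortest path length = 2

2


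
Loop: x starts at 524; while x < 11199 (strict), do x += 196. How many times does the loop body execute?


Step 1: x goes from 524 toward 11199 by 196; the body runs while x<11199, so iterations = ceil((bound-start)/step)
Step 2: Distance=10675
Step 3: ceil(10675/196)=55

55


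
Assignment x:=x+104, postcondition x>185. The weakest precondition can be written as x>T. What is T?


Formula: wp(x:=E, P) = P[E/x] (substitute E for x in postcondition)
Step 1: Postcondition: x>185
Step 2: Substitute x+104 for x: x+104>185
Step 3: Solve for x: x > 185-104 = 81

81


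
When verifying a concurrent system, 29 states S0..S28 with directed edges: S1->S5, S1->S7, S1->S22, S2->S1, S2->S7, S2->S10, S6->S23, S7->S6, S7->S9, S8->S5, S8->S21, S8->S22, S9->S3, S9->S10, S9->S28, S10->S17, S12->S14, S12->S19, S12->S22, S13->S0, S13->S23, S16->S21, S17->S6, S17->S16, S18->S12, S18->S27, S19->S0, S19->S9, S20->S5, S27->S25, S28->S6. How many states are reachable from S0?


BFS from S0:
  layer 0: {S0}
Reachable set: {S0}
Count = 1

1


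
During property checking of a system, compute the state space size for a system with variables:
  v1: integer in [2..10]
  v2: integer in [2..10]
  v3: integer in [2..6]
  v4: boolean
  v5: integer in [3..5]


State space = product of domain sizes of all variables.
Domain sizes:
  v1 (integer in [2..10]): 9
  v2 (integer in [2..10]): 9
  v3 (integer in [2..6]): 5
  v4 (boolean): 2
  v5 (integer in [3..5]): 3
Product = 9 * 9 * 5 * 2 * 3 = 2430

2430


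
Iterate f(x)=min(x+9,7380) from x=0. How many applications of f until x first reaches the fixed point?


Step 1: x=0, cap=7380, increment=9
Step 2: x grows by 9 each step until capped at 7380; fixed point is x=7380
Step 3: iterations = ceil(7380/9) = 820

820


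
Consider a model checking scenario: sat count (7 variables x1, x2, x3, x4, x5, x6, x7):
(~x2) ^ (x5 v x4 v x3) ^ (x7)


CNF with 3 clauses over 7 vars (128 assignments).
An assignment satisfies CNF iff every clause has >=1 true literal.
Check each row (bits = x1,x2,x3,x4,x5,x6,x7; clause T/F shown):
  row 0 [0000000]: clauses=TFF -> 0
  row 1 [0000001]: clauses=TFT -> 0
  row 2 [0000010]: clauses=TFF -> 0
  row 3 [0000011]: clauses=TFT -> 0
  row 4 [0000100]: clauses=TTF -> 0
  (every remaining row is evaluated the same way; all 128 results are listed next)
Full result column, 8 rows per line (x1,x2,x3,x4 fixed per line; x5,x6,x7 runs 000..111 left to right):
  rows 0-7 [x1,x2,x3,x4=0000]: 00000101  (ones: 2)
  rows 8-15 [x1,x2,x3,x4=0001]: 01010101  (ones: 4)
  rows 16-23 [x1,x2,x3,x4=0010]: 01010101  (ones: 4)
  rows 24-31 [x1,x2,x3,x4=0011]: 01010101  (ones: 4)
  rows 32-39 [x1,x2,x3,x4=0100]: 00000000  (ones: 0)
  rows 40-47 [x1,x2,x3,x4=0101]: 00000000  (ones: 0)
  rows 48-55 [x1,x2,x3,x4=0110]: 00000000  (ones: 0)
  rows 56-63 [x1,x2,x3,x4=0111]: 00000000  (ones: 0)
  rows 64-71 [x1,x2,x3,x4=1000]: 00000101  (ones: 2)
  rows 72-79 [x1,x2,x3,x4=1001]: 01010101  (ones: 4)
  rows 80-87 [x1,x2,x3,x4=1010]: 01010101  (ones: 4)
  rows 88-95 [x1,x2,x3,x4=1011]: 01010101  (ones: 4)
  rows 96-103 [x1,x2,x3,x4=1100]: 00000000  (ones: 0)
  rows 104-111 [x1,x2,x3,x4=1101]: 00000000  (ones: 0)
  rows 112-119 [x1,x2,x3,x4=1110]: 00000000  (ones: 0)
  rows 120-127 [x1,x2,x3,x4=1111]: 00000000  (ones: 0)
Satisfying assignments = 2+4+4+4+0+0+0+0+2+4+4+4+0+0+0+0 = 28

28


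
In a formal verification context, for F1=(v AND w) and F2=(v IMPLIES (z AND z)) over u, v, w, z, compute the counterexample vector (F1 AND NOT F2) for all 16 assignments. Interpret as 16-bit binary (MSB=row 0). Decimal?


F1 = (v AND w)
F2 = (v IMPLIES (z AND z))
Counterexample to F1=>F2 is where F1=1 and F2=0.
Evaluate each row (bits = u,v,w,z, MSB first):
  row 0 [0000]: F1=0 F2=1 -> F1&~F2 -> 0
  row 1 [0001]: F1=0 F2=1 -> F1&~F2 -> 0
  row 2 [0010]: F1=0 F2=1 -> F1&~F2 -> 0
  row 3 [0011]: F1=0 F2=1 -> F1&~F2 -> 0
  row 4 [0100]: F1=0 F2=0 -> F1&~F2 -> 0
  row 5 [0101]: F1=0 F2=1 -> F1&~F2 -> 0
  row 6 [0110]: F1=1 F2=0 -> F1&~F2 -> 1
  row 7 [0111]: F1=1 F2=1 -> F1&~F2 -> 0
  row 8 [1000]: F1=0 F2=1 -> F1&~F2 -> 0
  row 9 [1001]: F1=0 F2=1 -> F1&~F2 -> 0
  row 10 [1010]: F1=0 F2=1 -> F1&~F2 -> 0
  row 11 [1011]: F1=0 F2=1 -> F1&~F2 -> 0
  row 12 [1100]: F1=0 F2=0 -> F1&~F2 -> 0
  row 13 [1101]: F1=0 F2=1 -> F1&~F2 -> 0
  row 14 [1110]: F1=1 F2=0 -> F1&~F2 -> 1
  row 15 [1111]: F1=1 F2=1 -> F1&~F2 -> 0
Full result column, 4 rows per line (u,v fixed per line; w,z runs 00..11 left to right):
  rows 0-3 [u,v=00]: 0000  = hex 0
  rows 4-7 [u,v=01]: 0010  = hex 2
  rows 8-11 [u,v=10]: 0000  = hex 0
  rows 12-15 [u,v=11]: 0010  = hex 2
Counterexample vector (row 0 .. row 15) = 0000001000000010
Output column grouped in 4s = 0000 0010 0000 0010 = 0x0202
Convert to decimal digit by digit (value = value*16 + digit):
  0 -> 0
  0*16 + 2 = 2
  2*16 + 0 = 32
  32*16 + 2 = 514
Decimal = 514

514


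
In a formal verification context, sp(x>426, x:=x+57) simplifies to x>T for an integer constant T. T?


Formula: sp(P, x:=E) = exists old_x. (x = E[old_x/x]) AND P[old_x/x] (old_x is the value of x before the assignment; eliminate old_x by solving x = E[old_x/x] for old_x)
Step 1: Precondition P: x>426, i.e. old_x > 426
Step 2: Assignment gives x = old_x + 57, so old_x = x - 57
Step 3: Substitute into P: x - 57 > 426
Step 4: Simplify: x > 426+57 = 483

483


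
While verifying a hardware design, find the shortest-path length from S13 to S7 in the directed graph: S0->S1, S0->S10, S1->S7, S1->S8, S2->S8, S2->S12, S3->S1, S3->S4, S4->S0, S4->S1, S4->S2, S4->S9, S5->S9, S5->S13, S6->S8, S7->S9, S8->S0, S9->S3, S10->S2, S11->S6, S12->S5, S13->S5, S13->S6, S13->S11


BFS layer-by-layer from S13:
  dist 0: {S13}
  dist 1: {S5, S6, S11}
  dist 2: {S8, S9}
  dist 3: {S0, S3}
  dist 4: {S1, S4, S10}
  dist 5: {S2, S7}
  -> S7 reached at distance 5
Shortest path length = 5

5


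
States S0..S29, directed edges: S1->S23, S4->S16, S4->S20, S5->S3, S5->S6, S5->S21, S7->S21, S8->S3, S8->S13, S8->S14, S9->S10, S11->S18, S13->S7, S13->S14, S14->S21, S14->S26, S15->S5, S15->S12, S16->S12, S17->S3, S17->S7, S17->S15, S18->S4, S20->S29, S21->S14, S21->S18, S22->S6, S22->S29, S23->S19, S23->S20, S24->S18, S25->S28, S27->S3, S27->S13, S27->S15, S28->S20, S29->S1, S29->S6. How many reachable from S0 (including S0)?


BFS from S0:
  layer 0: {S0}
Reachable set: {S0}
Count = 1

1


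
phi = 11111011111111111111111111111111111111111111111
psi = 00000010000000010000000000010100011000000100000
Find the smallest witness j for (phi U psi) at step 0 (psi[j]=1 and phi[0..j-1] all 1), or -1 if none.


(phi U psi) at 0: need smallest j with psi[j]=1 and phi[i]=1 for all i in [0,j).
Scan from step 0:
  step 0: phi=1, psi=0 -> continue
  step 1: phi=1, psi=0 -> continue
  step 2: phi=1, psi=0 -> continue
  step 3: phi=1, psi=0 -> continue
  step 5: phi=0 -> phi-prefix broken from here
  step 6: psi=1 but phi already failed -> not a witness
  step 15: psi=1 but phi already failed -> not a witness
  step 27: psi=1 but phi already failed -> not a witness
  step 29: psi=1 but phi already failed -> not a witness
  step 33: psi=1 but phi already failed -> not a witness
  step 34: psi=1 but phi already failed -> not a witness
  step 41: psi=1 but phi already failed -> not a witness
  end of trace: no witness -> -1
Witness step = -1

-1


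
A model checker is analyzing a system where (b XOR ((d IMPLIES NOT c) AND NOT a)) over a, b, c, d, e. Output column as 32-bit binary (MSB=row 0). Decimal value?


Formula: (b XOR ((d IMPLIES NOT c) AND NOT a)) over a, b, c, d, e (32 rows)
Evaluate each row (bits = a,b,c,d,e, MSB first):
  row 0 [00000]: (0 XOR ((0 IMPLIES NOT 0) AND NOT 0)) -> 1
  row 1 [00001]: (0 XOR ((0 IMPLIES NOT 0) AND NOT 0)) -> 1
  row 2 [00010]: (0 XOR ((1 IMPLIES NOT 0) AND NOT 0)) -> 1
  row 3 [00011]: (0 XOR ((1 IMPLIES NOT 0) AND NOT 0)) -> 1
  row 4 [00100]: (0 XOR ((0 IMPLIES NOT 1) AND NOT 0)) -> 1
  row 5 [00101]: (0 XOR ((0 IMPLIES NOT 1) AND NOT 0)) -> 1
  row 6 [00110]: (0 XOR ((1 IMPLIES NOT 1) AND NOT 0)) -> 0
  row 7 [00111]: (0 XOR ((1 IMPLIES NOT 1) AND NOT 0)) -> 0
  row 8 [01000]: (1 XOR ((0 IMPLIES NOT 0) AND NOT 0)) -> 0
  row 9 [01001]: (1 XOR ((0 IMPLIES NOT 0) AND NOT 0)) -> 0
  row 10 [01010]: (1 XOR ((1 IMPLIES NOT 0) AND NOT 0)) -> 0
  row 11 [01011]: (1 XOR ((1 IMPLIES NOT 0) AND NOT 0)) -> 0
  row 12 [01100]: (1 XOR ((0 IMPLIES NOT 1) AND NOT 0)) -> 0
  row 13 [01101]: (1 XOR ((0 IMPLIES NOT 1) AND NOT 0)) -> 0
  row 14 [01110]: (1 XOR ((1 IMPLIES NOT 1) AND NOT 0)) -> 1
  row 15 [01111]: (1 XOR ((1 IMPLIES NOT 1) AND NOT 0)) -> 1
  row 16 [10000]: (0 XOR ((0 IMPLIES NOT 0) AND NOT 1)) -> 0
  row 17 [10001]: (0 XOR ((0 IMPLIES NOT 0) AND NOT 1)) -> 0
  row 18 [10010]: (0 XOR ((1 IMPLIES NOT 0) AND NOT 1)) -> 0
  row 19 [10011]: (0 XOR ((1 IMPLIES NOT 0) AND NOT 1)) -> 0
  row 20 [10100]: (0 XOR ((0 IMPLIES NOT 1) AND NOT 1)) -> 0
  row 21 [10101]: (0 XOR ((0 IMPLIES NOT 1) AND NOT 1)) -> 0
  row 22 [10110]: (0 XOR ((1 IMPLIES NOT 1) AND NOT 1)) -> 0
  row 23 [10111]: (0 XOR ((1 IMPLIES NOT 1) AND NOT 1)) -> 0
  row 24 [11000]: (1 XOR ((0 IMPLIES NOT 0) AND NOT 1)) -> 1
  row 25 [11001]: (1 XOR ((0 IMPLIES NOT 0) AND NOT 1)) -> 1
  row 26 [11010]: (1 XOR ((1 IMPLIES NOT 0) AND NOT 1)) -> 1
  row 27 [11011]: (1 XOR ((1 IMPLIES NOT 0) AND NOT 1)) -> 1
  row 28 [11100]: (1 XOR ((0 IMPLIES NOT 1) AND NOT 1)) -> 1
  row 29 [11101]: (1 XOR ((0 IMPLIES NOT 1) AND NOT 1)) -> 1
  row 30 [11110]: (1 XOR ((1 IMPLIES NOT 1) AND NOT 1)) -> 1
  row 31 [11111]: (1 XOR ((1 IMPLIES NOT 1) AND NOT 1)) -> 1
Full result column, 4 rows per line (a,b,c fixed per line; d,e runs 00..11 left to right):
  rows 0-3 [a,b,c=000]: 1111  = hex F
  rows 4-7 [a,b,c=001]: 1100  = hex C
  rows 8-11 [a,b,c=010]: 0000  = hex 0
  rows 12-15 [a,b,c=011]: 0011  = hex 3
  rows 16-19 [a,b,c=100]: 0000  = hex 0
  rows 20-23 [a,b,c=101]: 0000  = hex 0
  rows 24-27 [a,b,c=110]: 1111  = hex F
  rows 28-31 [a,b,c=111]: 1111  = hex F
Output column (row 0 .. row 31) = 11111100000000110000000011111111
Output column grouped in 4s = 1111 1100 0000 0011 0000 0000 1111 1111 = 0xFC0300FF
Convert to decimal digit by digit (value = value*16 + digit):
  F -> 15
  15*16 + 12 (C) = 252
  252*16 + 0 = 4032
  4032*16 + 3 = 64515
  64515*16 + 0 = 1032240
  1032240*16 + 0 = 16515840
  16515840*16 + 15 (F) = 264253455
  264253455*16 + 15 (F) = 4228055295
Decimal = 4228055295

4228055295


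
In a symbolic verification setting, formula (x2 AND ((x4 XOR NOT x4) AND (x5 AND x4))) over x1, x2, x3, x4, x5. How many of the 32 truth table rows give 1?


Formula: (x2 AND ((x4 XOR NOT x4) AND (x5 AND x4))) over 5 vars (32 rows)
Evaluate each row (x1, x2, x3, x4, x5 as bits, MSB first):
  row 0 [00000]: (0 AND ((0 XOR NOT 0) AND (0 AND 0))) -> 0
  row 1 [00001]: (0 AND ((0 XOR NOT 0) AND (1 AND 0))) -> 0
  row 2 [00010]: (0 AND ((1 XOR NOT 1) AND (0 AND 1))) -> 0
  row 3 [00011]: (0 AND ((1 XOR NOT 1) AND (1 AND 1))) -> 0
  row 4 [00100]: (0 AND ((0 XOR NOT 0) AND (0 AND 0))) -> 0
  row 5 [00101]: (0 AND ((0 XOR NOT 0) AND (1 AND 0))) -> 0
  row 6 [00110]: (0 AND ((1 XOR NOT 1) AND (0 AND 1))) -> 0
  row 7 [00111]: (0 AND ((1 XOR NOT 1) AND (1 AND 1))) -> 0
  row 8 [01000]: (1 AND ((0 XOR NOT 0) AND (0 AND 0))) -> 0
  row 9 [01001]: (1 AND ((0 XOR NOT 0) AND (1 AND 0))) -> 0
  row 10 [01010]: (1 AND ((1 XOR NOT 1) AND (0 AND 1))) -> 0
  row 11 [01011]: (1 AND ((1 XOR NOT 1) AND (1 AND 1))) -> 1
  row 12 [01100]: (1 AND ((0 XOR NOT 0) AND (0 AND 0))) -> 0
  row 13 [01101]: (1 AND ((0 XOR NOT 0) AND (1 AND 0))) -> 0
  row 14 [01110]: (1 AND ((1 XOR NOT 1) AND (0 AND 1))) -> 0
  row 15 [01111]: (1 AND ((1 XOR NOT 1) AND (1 AND 1))) -> 1
  row 16 [10000]: (0 AND ((0 XOR NOT 0) AND (0 AND 0))) -> 0
  row 17 [10001]: (0 AND ((0 XOR NOT 0) AND (1 AND 0))) -> 0
  row 18 [10010]: (0 AND ((1 XOR NOT 1) AND (0 AND 1))) -> 0
  row 19 [10011]: (0 AND ((1 XOR NOT 1) AND (1 AND 1))) -> 0
  row 20 [10100]: (0 AND ((0 XOR NOT 0) AND (0 AND 0))) -> 0
  row 21 [10101]: (0 AND ((0 XOR NOT 0) AND (1 AND 0))) -> 0
  row 22 [10110]: (0 AND ((1 XOR NOT 1) AND (0 AND 1))) -> 0
  row 23 [10111]: (0 AND ((1 XOR NOT 1) AND (1 AND 1))) -> 0
  row 24 [11000]: (1 AND ((0 XOR NOT 0) AND (0 AND 0))) -> 0
  row 25 [11001]: (1 AND ((0 XOR NOT 0) AND (1 AND 0))) -> 0
  row 26 [11010]: (1 AND ((1 XOR NOT 1) AND (0 AND 1))) -> 0
  row 27 [11011]: (1 AND ((1 XOR NOT 1) AND (1 AND 1))) -> 1
  row 28 [11100]: (1 AND ((0 XOR NOT 0) AND (0 AND 0))) -> 0
  row 29 [11101]: (1 AND ((0 XOR NOT 0) AND (1 AND 0))) -> 0
  row 30 [11110]: (1 AND ((1 XOR NOT 1) AND (0 AND 1))) -> 0
  row 31 [11111]: (1 AND ((1 XOR NOT 1) AND (1 AND 1))) -> 1
Full result column, 8 rows per line (x1,x2 fixed per line; x3,x4,x5 runs 000..111 left to right):
  rows 0-7 [x1,x2=00]: 00000000  (ones: 0)
  rows 8-15 [x1,x2=01]: 00010001  (ones: 2)
  rows 16-23 [x1,x2=10]: 00000000  (ones: 0)
  rows 24-31 [x1,x2=11]: 00010001  (ones: 2)
Count of 1-rows = 0+2+0+2 = 4

4


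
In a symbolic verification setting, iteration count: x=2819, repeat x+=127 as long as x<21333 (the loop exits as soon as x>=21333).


Step 1: x goes from 2819 toward 21333 by 127; the body runs while x<21333, so iterations = ceil((bound-start)/step)
Step 2: Distance=18514
Step 3: ceil(18514/127)=146

146


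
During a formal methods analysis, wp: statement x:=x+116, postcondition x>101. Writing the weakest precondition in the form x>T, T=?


Formula: wp(x:=E, P) = P[E/x] (substitute E for x in postcondition)
Step 1: Postcondition: x>101
Step 2: Substitute x+116 for x: x+116>101
Step 3: Solve for x: x > 101-116 = -15

-15


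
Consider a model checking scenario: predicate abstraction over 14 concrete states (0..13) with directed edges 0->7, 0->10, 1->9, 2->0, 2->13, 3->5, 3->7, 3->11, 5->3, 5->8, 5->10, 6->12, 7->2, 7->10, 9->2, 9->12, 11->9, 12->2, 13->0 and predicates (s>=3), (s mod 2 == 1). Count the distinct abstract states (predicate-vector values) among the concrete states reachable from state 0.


BFS from 0:
Concrete reachable: {0, 2, 7, 10, 13}
Abstract via predicates (s>=3), (s mod 2 == 1):
  (0,0) <- {0, 2}
  (1,0) <- {10}
  (1,1) <- {7, 13}
Distinct abstract states = 3

3


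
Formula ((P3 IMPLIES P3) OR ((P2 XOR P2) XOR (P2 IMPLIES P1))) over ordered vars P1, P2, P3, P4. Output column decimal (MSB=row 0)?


Formula: ((P3 IMPLIES P3) OR ((P2 XOR P2) XOR (P2 IMPLIES P1))) over P1, P2, P3, P4 (16 rows)
Evaluate each row (bits = P1,P2,P3,P4, MSB first):
  row 0 [0000]: ((0 IMPLIES 0) OR ((0 XOR 0) XOR (0 IMPLIES 0))) -> 1
  row 1 [0001]: ((0 IMPLIES 0) OR ((0 XOR 0) XOR (0 IMPLIES 0))) -> 1
  row 2 [0010]: ((1 IMPLIES 1) OR ((0 XOR 0) XOR (0 IMPLIES 0))) -> 1
  row 3 [0011]: ((1 IMPLIES 1) OR ((0 XOR 0) XOR (0 IMPLIES 0))) -> 1
  row 4 [0100]: ((0 IMPLIES 0) OR ((1 XOR 1) XOR (1 IMPLIES 0))) -> 1
  row 5 [0101]: ((0 IMPLIES 0) OR ((1 XOR 1) XOR (1 IMPLIES 0))) -> 1
  row 6 [0110]: ((1 IMPLIES 1) OR ((1 XOR 1) XOR (1 IMPLIES 0))) -> 1
  row 7 [0111]: ((1 IMPLIES 1) OR ((1 XOR 1) XOR (1 IMPLIES 0))) -> 1
  row 8 [1000]: ((0 IMPLIES 0) OR ((0 XOR 0) XOR (0 IMPLIES 1))) -> 1
  row 9 [1001]: ((0 IMPLIES 0) OR ((0 XOR 0) XOR (0 IMPLIES 1))) -> 1
  row 10 [1010]: ((1 IMPLIES 1) OR ((0 XOR 0) XOR (0 IMPLIES 1))) -> 1
  row 11 [1011]: ((1 IMPLIES 1) OR ((0 XOR 0) XOR (0 IMPLIES 1))) -> 1
  row 12 [1100]: ((0 IMPLIES 0) OR ((1 XOR 1) XOR (1 IMPLIES 1))) -> 1
  row 13 [1101]: ((0 IMPLIES 0) OR ((1 XOR 1) XOR (1 IMPLIES 1))) -> 1
  row 14 [1110]: ((1 IMPLIES 1) OR ((1 XOR 1) XOR (1 IMPLIES 1))) -> 1
  row 15 [1111]: ((1 IMPLIES 1) OR ((1 XOR 1) XOR (1 IMPLIES 1))) -> 1
Full result column, 4 rows per line (P1,P2 fixed per line; P3,P4 runs 00..11 left to right):
  rows 0-3 [P1,P2=00]: 1111  = hex F
  rows 4-7 [P1,P2=01]: 1111  = hex F
  rows 8-11 [P1,P2=10]: 1111  = hex F
  rows 12-15 [P1,P2=11]: 1111  = hex F
Output column (row 0 .. row 15) = 1111111111111111
Output column grouped in 4s = 1111 1111 1111 1111 = 0xFFFF
Convert to decimal digit by digit (value = value*16 + digit):
  F -> 15
  15*16 + 15 (F) = 255
  255*16 + 15 (F) = 4095
  4095*16 + 15 (F) = 65535
Decimal = 65535

65535


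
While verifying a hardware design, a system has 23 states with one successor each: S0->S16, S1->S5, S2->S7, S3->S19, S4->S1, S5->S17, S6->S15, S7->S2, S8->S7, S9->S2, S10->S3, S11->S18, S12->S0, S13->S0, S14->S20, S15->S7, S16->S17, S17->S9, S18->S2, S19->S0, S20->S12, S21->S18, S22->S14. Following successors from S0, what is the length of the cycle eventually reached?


Trace from S0 until a state repeats:
  S0 -> S16 -> S17 -> S9 -> S2 -> S7 -> S2
S2 first seen at step 4, revisited at step 6.
Cycle length = 6 - 4 = 2

2


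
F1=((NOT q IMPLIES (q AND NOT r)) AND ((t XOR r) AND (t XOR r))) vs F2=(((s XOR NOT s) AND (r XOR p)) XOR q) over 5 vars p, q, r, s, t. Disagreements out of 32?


F1 = ((NOT q IMPLIES (q AND NOT r)) AND ((t XOR r) AND (t XOR r)))
F2 = (((s XOR NOT s) AND (r XOR p)) XOR q)
Evaluate both on each of 32 rows (bits = p,q,r,s,t):
  row 0 [00000]: F1=0 F2=0 -> 0
  row 1 [00001]: F1=0 F2=0 -> 0
  row 2 [00010]: F1=0 F2=0 -> 0
  row 3 [00011]: F1=0 F2=0 -> 0
  row 4 [00100]: F1=0 F2=1 (differ) -> 1
  row 5 [00101]: F1=0 F2=1 (differ) -> 1
  row 6 [00110]: F1=0 F2=1 (differ) -> 1
  row 7 [00111]: F1=0 F2=1 (differ) -> 1
  row 8 [01000]: F1=0 F2=1 (differ) -> 1
  row 9 [01001]: F1=1 F2=1 -> 0
  row 10 [01010]: F1=0 F2=1 (differ) -> 1
  row 11 [01011]: F1=1 F2=1 -> 0
  row 12 [01100]: F1=1 F2=0 (differ) -> 1
  row 13 [01101]: F1=0 F2=0 -> 0
  row 14 [01110]: F1=1 F2=0 (differ) -> 1
  row 15 [01111]: F1=0 F2=0 -> 0
  row 16 [10000]: F1=0 F2=1 (differ) -> 1
  row 17 [10001]: F1=0 F2=1 (differ) -> 1
  row 18 [10010]: F1=0 F2=1 (differ) -> 1
  row 19 [10011]: F1=0 F2=1 (differ) -> 1
  row 20 [10100]: F1=0 F2=0 -> 0
  row 21 [10101]: F1=0 F2=0 -> 0
  row 22 [10110]: F1=0 F2=0 -> 0
  row 23 [10111]: F1=0 F2=0 -> 0
  row 24 [11000]: F1=0 F2=0 -> 0
  row 25 [11001]: F1=1 F2=0 (differ) -> 1
  row 26 [11010]: F1=0 F2=0 -> 0
  row 27 [11011]: F1=1 F2=0 (differ) -> 1
  row 28 [11100]: F1=1 F2=1 -> 0
  row 29 [11101]: F1=0 F2=1 (differ) -> 1
  row 30 [11110]: F1=1 F2=1 -> 0
  row 31 [11111]: F1=0 F2=1 (differ) -> 1
Full result column, 8 rows per line (p,q fixed per line; r,s,t runs 000..111 left to right):
  rows 0-7 [p,q=00]: 00001111  (ones: 4)
  rows 8-15 [p,q=01]: 10101010  (ones: 4)
  rows 16-23 [p,q=10]: 11110000  (ones: 4)
  rows 24-31 [p,q=11]: 01010101  (ones: 4)
Disagreements = 4+4+4+4 = 16

16


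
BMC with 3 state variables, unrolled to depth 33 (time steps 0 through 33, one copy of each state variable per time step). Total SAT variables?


BMC unrolls to depth k, creating one copy of each state var for steps 0..k.
Step count = 33 + 1 = 34 (steps 0 through 33)
Vars per step = 3
Total = 3 * 34 = 102

102


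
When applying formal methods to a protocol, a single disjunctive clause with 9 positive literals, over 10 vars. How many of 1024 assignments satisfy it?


Step 1: Total=2^10=1024
Step 2: Unsat when all 9 false: 2^1=2
Step 3: Sat=1024-2=1022

1022


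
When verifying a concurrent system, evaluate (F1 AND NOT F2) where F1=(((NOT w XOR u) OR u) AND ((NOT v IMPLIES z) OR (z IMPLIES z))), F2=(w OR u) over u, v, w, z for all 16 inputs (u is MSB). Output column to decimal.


F1 = (((NOT w XOR u) OR u) AND ((NOT v IMPLIES z) OR (z IMPLIES z)))
F2 = (w OR u)
Counterexample to F1=>F2 is where F1=1 and F2=0.
Evaluate each row (bits = u,v,w,z, MSB first):
  row 0 [0000]: F1=1 F2=0 -> F1&~F2 -> 1
  row 1 [0001]: F1=1 F2=0 -> F1&~F2 -> 1
  row 2 [0010]: F1=0 F2=1 -> F1&~F2 -> 0
  row 3 [0011]: F1=0 F2=1 -> F1&~F2 -> 0
  row 4 [0100]: F1=1 F2=0 -> F1&~F2 -> 1
  row 5 [0101]: F1=1 F2=0 -> F1&~F2 -> 1
  row 6 [0110]: F1=0 F2=1 -> F1&~F2 -> 0
  row 7 [0111]: F1=0 F2=1 -> F1&~F2 -> 0
  row 8 [1000]: F1=1 F2=1 -> F1&~F2 -> 0
  row 9 [1001]: F1=1 F2=1 -> F1&~F2 -> 0
  row 10 [1010]: F1=1 F2=1 -> F1&~F2 -> 0
  row 11 [1011]: F1=1 F2=1 -> F1&~F2 -> 0
  row 12 [1100]: F1=1 F2=1 -> F1&~F2 -> 0
  row 13 [1101]: F1=1 F2=1 -> F1&~F2 -> 0
  row 14 [1110]: F1=1 F2=1 -> F1&~F2 -> 0
  row 15 [1111]: F1=1 F2=1 -> F1&~F2 -> 0
Full result column, 4 rows per line (u,v fixed per line; w,z runs 00..11 left to right):
  rows 0-3 [u,v=00]: 1100  = hex C
  rows 4-7 [u,v=01]: 1100  = hex C
  rows 8-11 [u,v=10]: 0000  = hex 0
  rows 12-15 [u,v=11]: 0000  = hex 0
Counterexample vector (row 0 .. row 15) = 1100110000000000
Output column grouped in 4s = 1100 1100 0000 0000 = 0xCC00
Convert to decimal digit by digit (value = value*16 + digit):
  C -> 12
  12*16 + 12 (C) = 204
  204*16 + 0 = 3264
  3264*16 + 0 = 52224
Decimal = 52224

52224


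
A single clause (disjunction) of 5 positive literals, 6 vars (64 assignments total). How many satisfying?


Step 1: Total=2^6=64
Step 2: Unsat when all 5 false: 2^1=2
Step 3: Sat=64-2=62

62


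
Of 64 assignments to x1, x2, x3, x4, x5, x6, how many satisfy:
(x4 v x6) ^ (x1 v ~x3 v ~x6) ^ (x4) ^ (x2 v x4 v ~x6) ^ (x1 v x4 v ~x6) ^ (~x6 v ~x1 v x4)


CNF with 6 clauses over 6 vars (64 assignments).
An assignment satisfies CNF iff every clause has >=1 true literal.
Check each row (bits = x1,x2,x3,x4,x5,x6; clause T/F shown):
  row 0 [000000]: clauses=FTFTTT -> 0
  row 1 [000001]: clauses=TTFFFT -> 0
  row 2 [000010]: clauses=FTFTTT -> 0
  row 3 [000011]: clauses=TTFFFT -> 0
  row 4 [000100]: clauses=TTTTTT -> 1
  (every remaining row is evaluated the same way; all 64 results are listed next)
Full result column, 8 rows per line (x1,x2,x3 fixed per line; x4,x5,x6 runs 000..111 left to right):
  rows 0-7 [x1,x2,x3=000]: 00001111  (ones: 4)
  rows 8-15 [x1,x2,x3=001]: 00001010  (ones: 2)
  rows 16-23 [x1,x2,x3=010]: 00001111  (ones: 4)
  rows 24-31 [x1,x2,x3=011]: 00001010  (ones: 2)
  rows 32-39 [x1,x2,x3=100]: 00001111  (ones: 4)
  rows 40-47 [x1,x2,x3=101]: 00001111  (ones: 4)
  rows 48-55 [x1,x2,x3=110]: 00001111  (ones: 4)
  rows 56-63 [x1,x2,x3=111]: 00001111  (ones: 4)
Satisfying assignments = 4+2+4+2+4+4+4+4 = 28

28


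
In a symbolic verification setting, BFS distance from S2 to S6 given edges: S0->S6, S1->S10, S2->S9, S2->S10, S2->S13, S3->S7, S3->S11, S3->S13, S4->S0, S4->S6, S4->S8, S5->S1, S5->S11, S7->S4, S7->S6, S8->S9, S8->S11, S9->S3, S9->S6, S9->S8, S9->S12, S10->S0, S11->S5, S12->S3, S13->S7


BFS layer-by-layer from S2:
  dist 0: {S2}
  dist 1: {S9, S10, S13}
  dist 2: {S0, S3, S6, S7, S8, S12}
  -> S6 reached at distance 2
Shortest path length = 2

2


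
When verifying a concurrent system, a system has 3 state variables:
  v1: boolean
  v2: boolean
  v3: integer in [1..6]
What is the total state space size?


State space = product of domain sizes of all variables.
Domain sizes:
  v1 (boolean): 2
  v2 (boolean): 2
  v3 (integer in [1..6]): 6
Product = 2 * 2 * 6 = 24

24


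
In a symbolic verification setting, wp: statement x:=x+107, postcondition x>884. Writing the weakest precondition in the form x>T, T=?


Formula: wp(x:=E, P) = P[E/x] (substitute E for x in postcondition)
Step 1: Postcondition: x>884
Step 2: Substitute x+107 for x: x+107>884
Step 3: Solve for x: x > 884-107 = 777

777


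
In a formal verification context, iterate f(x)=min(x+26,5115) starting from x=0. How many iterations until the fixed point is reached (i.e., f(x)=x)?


Step 1: x=0, cap=5115, increment=26
Step 2: x grows by 26 each step until capped at 5115; fixed point is x=5115
Step 3: iterations = ceil(5115/26) = 197

197


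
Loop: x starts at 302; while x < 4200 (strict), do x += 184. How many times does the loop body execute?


Step 1: x goes from 302 toward 4200 by 184; the body runs while x<4200, so iterations = ceil((bound-start)/step)
Step 2: Distance=3898
Step 3: ceil(3898/184)=22

22


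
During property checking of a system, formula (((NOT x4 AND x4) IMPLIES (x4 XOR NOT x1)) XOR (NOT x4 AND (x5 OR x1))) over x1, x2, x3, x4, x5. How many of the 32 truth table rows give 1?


Formula: (((NOT x4 AND x4) IMPLIES (x4 XOR NOT x1)) XOR (NOT x4 AND (x5 OR x1))) over 5 vars (32 rows)
Evaluate each row (x1, x2, x3, x4, x5 as bits, MSB first):
  row 0 [00000]: (((NOT 0 AND 0) IMPLIES (0 XOR NOT 0)) XOR (NOT 0 AND (0 OR 0))) -> 1
  row 1 [00001]: (((NOT 0 AND 0) IMPLIES (0 XOR NOT 0)) XOR (NOT 0 AND (1 OR 0))) -> 0
  row 2 [00010]: (((NOT 1 AND 1) IMPLIES (1 XOR NOT 0)) XOR (NOT 1 AND (0 OR 0))) -> 1
  row 3 [00011]: (((NOT 1 AND 1) IMPLIES (1 XOR NOT 0)) XOR (NOT 1 AND (1 OR 0))) -> 1
  row 4 [00100]: (((NOT 0 AND 0) IMPLIES (0 XOR NOT 0)) XOR (NOT 0 AND (0 OR 0))) -> 1
  row 5 [00101]: (((NOT 0 AND 0) IMPLIES (0 XOR NOT 0)) XOR (NOT 0 AND (1 OR 0))) -> 0
  row 6 [00110]: (((NOT 1 AND 1) IMPLIES (1 XOR NOT 0)) XOR (NOT 1 AND (0 OR 0))) -> 1
  row 7 [00111]: (((NOT 1 AND 1) IMPLIES (1 XOR NOT 0)) XOR (NOT 1 AND (1 OR 0))) -> 1
  row 8 [01000]: (((NOT 0 AND 0) IMPLIES (0 XOR NOT 0)) XOR (NOT 0 AND (0 OR 0))) -> 1
  row 9 [01001]: (((NOT 0 AND 0) IMPLIES (0 XOR NOT 0)) XOR (NOT 0 AND (1 OR 0))) -> 0
  row 10 [01010]: (((NOT 1 AND 1) IMPLIES (1 XOR NOT 0)) XOR (NOT 1 AND (0 OR 0))) -> 1
  row 11 [01011]: (((NOT 1 AND 1) IMPLIES (1 XOR NOT 0)) XOR (NOT 1 AND (1 OR 0))) -> 1
  row 12 [01100]: (((NOT 0 AND 0) IMPLIES (0 XOR NOT 0)) XOR (NOT 0 AND (0 OR 0))) -> 1
  row 13 [01101]: (((NOT 0 AND 0) IMPLIES (0 XOR NOT 0)) XOR (NOT 0 AND (1 OR 0))) -> 0
  row 14 [01110]: (((NOT 1 AND 1) IMPLIES (1 XOR NOT 0)) XOR (NOT 1 AND (0 OR 0))) -> 1
  row 15 [01111]: (((NOT 1 AND 1) IMPLIES (1 XOR NOT 0)) XOR (NOT 1 AND (1 OR 0))) -> 1
  row 16 [10000]: (((NOT 0 AND 0) IMPLIES (0 XOR NOT 1)) XOR (NOT 0 AND (0 OR 1))) -> 0
  row 17 [10001]: (((NOT 0 AND 0) IMPLIES (0 XOR NOT 1)) XOR (NOT 0 AND (1 OR 1))) -> 0
  row 18 [10010]: (((NOT 1 AND 1) IMPLIES (1 XOR NOT 1)) XOR (NOT 1 AND (0 OR 1))) -> 1
  row 19 [10011]: (((NOT 1 AND 1) IMPLIES (1 XOR NOT 1)) XOR (NOT 1 AND (1 OR 1))) -> 1
  row 20 [10100]: (((NOT 0 AND 0) IMPLIES (0 XOR NOT 1)) XOR (NOT 0 AND (0 OR 1))) -> 0
  row 21 [10101]: (((NOT 0 AND 0) IMPLIES (0 XOR NOT 1)) XOR (NOT 0 AND (1 OR 1))) -> 0
  row 22 [10110]: (((NOT 1 AND 1) IMPLIES (1 XOR NOT 1)) XOR (NOT 1 AND (0 OR 1))) -> 1
  row 23 [10111]: (((NOT 1 AND 1) IMPLIES (1 XOR NOT 1)) XOR (NOT 1 AND (1 OR 1))) -> 1
  row 24 [11000]: (((NOT 0 AND 0) IMPLIES (0 XOR NOT 1)) XOR (NOT 0 AND (0 OR 1))) -> 0
  row 25 [11001]: (((NOT 0 AND 0) IMPLIES (0 XOR NOT 1)) XOR (NOT 0 AND (1 OR 1))) -> 0
  row 26 [11010]: (((NOT 1 AND 1) IMPLIES (1 XOR NOT 1)) XOR (NOT 1 AND (0 OR 1))) -> 1
  row 27 [11011]: (((NOT 1 AND 1) IMPLIES (1 XOR NOT 1)) XOR (NOT 1 AND (1 OR 1))) -> 1
  row 28 [11100]: (((NOT 0 AND 0) IMPLIES (0 XOR NOT 1)) XOR (NOT 0 AND (0 OR 1))) -> 0
  row 29 [11101]: (((NOT 0 AND 0) IMPLIES (0 XOR NOT 1)) XOR (NOT 0 AND (1 OR 1))) -> 0
  row 30 [11110]: (((NOT 1 AND 1) IMPLIES (1 XOR NOT 1)) XOR (NOT 1 AND (0 OR 1))) -> 1
  row 31 [11111]: (((NOT 1 AND 1) IMPLIES (1 XOR NOT 1)) XOR (NOT 1 AND (1 OR 1))) -> 1
Full result column, 8 rows per line (x1,x2 fixed per line; x3,x4,x5 runs 000..111 left to right):
  rows 0-7 [x1,x2=00]: 10111011  (ones: 6)
  rows 8-15 [x1,x2=01]: 10111011  (ones: 6)
  rows 16-23 [x1,x2=10]: 00110011  (ones: 4)
  rows 24-31 [x1,x2=11]: 00110011  (ones: 4)
Count of 1-rows = 6+6+4+4 = 20

20


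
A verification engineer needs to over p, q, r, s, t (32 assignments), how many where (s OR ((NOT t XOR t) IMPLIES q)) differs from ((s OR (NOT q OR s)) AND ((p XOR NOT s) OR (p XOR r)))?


F1 = (s OR ((NOT t XOR t) IMPLIES q))
F2 = ((s OR (NOT q OR s)) AND ((p XOR NOT s) OR (p XOR r)))
Evaluate both on each of 32 rows (bits = p,q,r,s,t):
  row 0 [00000]: F1=0 F2=1 (differ) -> 1
  row 1 [00001]: F1=0 F2=1 (differ) -> 1
  row 2 [00010]: F1=1 F2=0 (differ) -> 1
  row 3 [00011]: F1=1 F2=0 (differ) -> 1
  row 4 [00100]: F1=0 F2=1 (differ) -> 1
  row 5 [00101]: F1=0 F2=1 (differ) -> 1
  row 6 [00110]: F1=1 F2=1 -> 0
  row 7 [00111]: F1=1 F2=1 -> 0
  row 8 [01000]: F1=1 F2=0 (differ) -> 1
  row 9 [01001]: F1=1 F2=0 (differ) -> 1
  row 10 [01010]: F1=1 F2=0 (differ) -> 1
  row 11 [01011]: F1=1 F2=0 (differ) -> 1
  row 12 [01100]: F1=1 F2=0 (differ) -> 1
  row 13 [01101]: F1=1 F2=0 (differ) -> 1
  row 14 [01110]: F1=1 F2=1 -> 0
  row 15 [01111]: F1=1 F2=1 -> 0
  row 16 [10000]: F1=0 F2=1 (differ) -> 1
  row 17 [10001]: F1=0 F2=1 (differ) -> 1
  row 18 [10010]: F1=1 F2=1 -> 0
  row 19 [10011]: F1=1 F2=1 -> 0
  row 20 [10100]: F1=0 F2=0 -> 0
  row 21 [10101]: F1=0 F2=0 -> 0
  row 22 [10110]: F1=1 F2=1 -> 0
  row 23 [10111]: F1=1 F2=1 -> 0
  row 24 [11000]: F1=1 F2=0 (differ) -> 1
  row 25 [11001]: F1=1 F2=0 (differ) -> 1
  row 26 [11010]: F1=1 F2=1 -> 0
  row 27 [11011]: F1=1 F2=1 -> 0
  row 28 [11100]: F1=1 F2=0 (differ) -> 1
  row 29 [11101]: F1=1 F2=0 (differ) -> 1
  row 30 [11110]: F1=1 F2=1 -> 0
  row 31 [11111]: F1=1 F2=1 -> 0
Full result column, 8 rows per line (p,q fixed per line; r,s,t runs 000..111 left to right):
  rows 0-7 [p,q=00]: 11111100  (ones: 6)
  rows 8-15 [p,q=01]: 11111100  (ones: 6)
  rows 16-23 [p,q=10]: 11000000  (ones: 2)
  rows 24-31 [p,q=11]: 11001100  (ones: 4)
Disagreements = 6+6+2+4 = 18

18


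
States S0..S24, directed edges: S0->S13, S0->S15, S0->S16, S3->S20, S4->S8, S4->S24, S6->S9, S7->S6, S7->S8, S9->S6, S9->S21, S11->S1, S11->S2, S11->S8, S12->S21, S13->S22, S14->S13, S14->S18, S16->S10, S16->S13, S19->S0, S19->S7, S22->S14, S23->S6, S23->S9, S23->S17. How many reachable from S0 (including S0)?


BFS from S0:
  layer 0: {S0}
  layer 1: {S13, S15, S16}
  layer 2: {S10, S22}
  layer 3: {S14}
  layer 4: {S18}
Reachable set: {S0, S10, S13, S14, S15, S16, S18, S22}
Count = 8

8


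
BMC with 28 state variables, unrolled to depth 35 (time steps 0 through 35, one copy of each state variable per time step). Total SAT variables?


BMC unrolls to depth k, creating one copy of each state var for steps 0..k.
Step count = 35 + 1 = 36 (steps 0 through 35)
Vars per step = 28
Total = 28 * 36 = 1008

1008


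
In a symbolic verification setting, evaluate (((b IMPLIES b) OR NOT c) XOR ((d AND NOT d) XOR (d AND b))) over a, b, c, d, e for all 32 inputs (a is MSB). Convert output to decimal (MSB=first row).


Formula: (((b IMPLIES b) OR NOT c) XOR ((d AND NOT d) XOR (d AND b))) over a, b, c, d, e (32 rows)
Evaluate each row (bits = a,b,c,d,e, MSB first):
  row 0 [00000]: (((0 IMPLIES 0) OR NOT 0) XOR ((0 AND NOT 0) XOR (0 AND 0))) -> 1
  row 1 [00001]: (((0 IMPLIES 0) OR NOT 0) XOR ((0 AND NOT 0) XOR (0 AND 0))) -> 1
  row 2 [00010]: (((0 IMPLIES 0) OR NOT 0) XOR ((1 AND NOT 1) XOR (1 AND 0))) -> 1
  row 3 [00011]: (((0 IMPLIES 0) OR NOT 0) XOR ((1 AND NOT 1) XOR (1 AND 0))) -> 1
  row 4 [00100]: (((0 IMPLIES 0) OR NOT 1) XOR ((0 AND NOT 0) XOR (0 AND 0))) -> 1
  row 5 [00101]: (((0 IMPLIES 0) OR NOT 1) XOR ((0 AND NOT 0) XOR (0 AND 0))) -> 1
  row 6 [00110]: (((0 IMPLIES 0) OR NOT 1) XOR ((1 AND NOT 1) XOR (1 AND 0))) -> 1
  row 7 [00111]: (((0 IMPLIES 0) OR NOT 1) XOR ((1 AND NOT 1) XOR (1 AND 0))) -> 1
  row 8 [01000]: (((1 IMPLIES 1) OR NOT 0) XOR ((0 AND NOT 0) XOR (0 AND 1))) -> 1
  row 9 [01001]: (((1 IMPLIES 1) OR NOT 0) XOR ((0 AND NOT 0) XOR (0 AND 1))) -> 1
  row 10 [01010]: (((1 IMPLIES 1) OR NOT 0) XOR ((1 AND NOT 1) XOR (1 AND 1))) -> 0
  row 11 [01011]: (((1 IMPLIES 1) OR NOT 0) XOR ((1 AND NOT 1) XOR (1 AND 1))) -> 0
  row 12 [01100]: (((1 IMPLIES 1) OR NOT 1) XOR ((0 AND NOT 0) XOR (0 AND 1))) -> 1
  row 13 [01101]: (((1 IMPLIES 1) OR NOT 1) XOR ((0 AND NOT 0) XOR (0 AND 1))) -> 1
  row 14 [01110]: (((1 IMPLIES 1) OR NOT 1) XOR ((1 AND NOT 1) XOR (1 AND 1))) -> 0
  row 15 [01111]: (((1 IMPLIES 1) OR NOT 1) XOR ((1 AND NOT 1) XOR (1 AND 1))) -> 0
  row 16 [10000]: (((0 IMPLIES 0) OR NOT 0) XOR ((0 AND NOT 0) XOR (0 AND 0))) -> 1
  row 17 [10001]: (((0 IMPLIES 0) OR NOT 0) XOR ((0 AND NOT 0) XOR (0 AND 0))) -> 1
  row 18 [10010]: (((0 IMPLIES 0) OR NOT 0) XOR ((1 AND NOT 1) XOR (1 AND 0))) -> 1
  row 19 [10011]: (((0 IMPLIES 0) OR NOT 0) XOR ((1 AND NOT 1) XOR (1 AND 0))) -> 1
  row 20 [10100]: (((0 IMPLIES 0) OR NOT 1) XOR ((0 AND NOT 0) XOR (0 AND 0))) -> 1
  row 21 [10101]: (((0 IMPLIES 0) OR NOT 1) XOR ((0 AND NOT 0) XOR (0 AND 0))) -> 1
  row 22 [10110]: (((0 IMPLIES 0) OR NOT 1) XOR ((1 AND NOT 1) XOR (1 AND 0))) -> 1
  row 23 [10111]: (((0 IMPLIES 0) OR NOT 1) XOR ((1 AND NOT 1) XOR (1 AND 0))) -> 1
  row 24 [11000]: (((1 IMPLIES 1) OR NOT 0) XOR ((0 AND NOT 0) XOR (0 AND 1))) -> 1
  row 25 [11001]: (((1 IMPLIES 1) OR NOT 0) XOR ((0 AND NOT 0) XOR (0 AND 1))) -> 1
  row 26 [11010]: (((1 IMPLIES 1) OR NOT 0) XOR ((1 AND NOT 1) XOR (1 AND 1))) -> 0
  row 27 [11011]: (((1 IMPLIES 1) OR NOT 0) XOR ((1 AND NOT 1) XOR (1 AND 1))) -> 0
  row 28 [11100]: (((1 IMPLIES 1) OR NOT 1) XOR ((0 AND NOT 0) XOR (0 AND 1))) -> 1
  row 29 [11101]: (((1 IMPLIES 1) OR NOT 1) XOR ((0 AND NOT 0) XOR (0 AND 1))) -> 1
  row 30 [11110]: (((1 IMPLIES 1) OR NOT 1) XOR ((1 AND NOT 1) XOR (1 AND 1))) -> 0
  row 31 [11111]: (((1 IMPLIES 1) OR NOT 1) XOR ((1 AND NOT 1) XOR (1 AND 1))) -> 0
Full result column, 4 rows per line (a,b,c fixed per line; d,e runs 00..11 left to right):
  rows 0-3 [a,b,c=000]: 1111  = hex F
  rows 4-7 [a,b,c=001]: 1111  = hex F
  rows 8-11 [a,b,c=010]: 1100  = hex C
  rows 12-15 [a,b,c=011]: 1100  = hex C
  rows 16-19 [a,b,c=100]: 1111  = hex F
  rows 20-23 [a,b,c=101]: 1111  = hex F
  rows 24-27 [a,b,c=110]: 1100  = hex C
  rows 28-31 [a,b,c=111]: 1100  = hex C
Output column (row 0 .. row 31) = 11111111110011001111111111001100
Output column grouped in 4s = 1111 1111 1100 1100 1111 1111 1100 1100 = 0xFFCCFFCC
Convert to decimal digit by digit (value = value*16 + digit):
  F -> 15
  15*16 + 15 (F) = 255
  255*16 + 12 (C) = 4092
  4092*16 + 12 (C) = 65484
  65484*16 + 15 (F) = 1047759
  1047759*16 + 15 (F) = 16764159
  16764159*16 + 12 (C) = 268226556
  268226556*16 + 12 (C) = 4291624908
Decimal = 4291624908

4291624908
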